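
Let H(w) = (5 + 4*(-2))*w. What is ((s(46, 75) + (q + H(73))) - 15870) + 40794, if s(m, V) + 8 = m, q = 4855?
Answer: 29598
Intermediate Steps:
s(m, V) = -8 + m
H(w) = -3*w (H(w) = (5 - 8)*w = -3*w)
((s(46, 75) + (q + H(73))) - 15870) + 40794 = (((-8 + 46) + (4855 - 3*73)) - 15870) + 40794 = ((38 + (4855 - 219)) - 15870) + 40794 = ((38 + 4636) - 15870) + 40794 = (4674 - 15870) + 40794 = -11196 + 40794 = 29598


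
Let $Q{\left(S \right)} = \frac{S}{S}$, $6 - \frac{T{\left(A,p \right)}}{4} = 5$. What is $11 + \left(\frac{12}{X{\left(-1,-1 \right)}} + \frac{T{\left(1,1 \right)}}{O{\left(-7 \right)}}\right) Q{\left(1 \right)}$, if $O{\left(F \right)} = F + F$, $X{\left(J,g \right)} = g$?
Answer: $- \frac{9}{7} \approx -1.2857$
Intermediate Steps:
$T{\left(A,p \right)} = 4$ ($T{\left(A,p \right)} = 24 - 20 = 4$)
$O{\left(F \right)} = 2 F$
$Q{\left(S \right)} = 1$
$11 + \left(\frac{12}{X{\left(-1,-1 \right)}} + \frac{T{\left(1,1 \right)}}{O{\left(-7 \right)}}\right) Q{\left(1 \right)} = 11 + \left(\frac{12}{-1} + \frac{4}{2 \left(-7\right)}\right) 1 = 11 + \left(12 \left(-1\right) + \frac{4}{-14}\right) 1 = 11 + \left(-12 + 4 \left(- \frac{1}{14}\right)\right) 1 = 11 + \left(-12 - \frac{2}{7}\right) 1 = 11 - \frac{86}{7} = - \frac{9}{7}$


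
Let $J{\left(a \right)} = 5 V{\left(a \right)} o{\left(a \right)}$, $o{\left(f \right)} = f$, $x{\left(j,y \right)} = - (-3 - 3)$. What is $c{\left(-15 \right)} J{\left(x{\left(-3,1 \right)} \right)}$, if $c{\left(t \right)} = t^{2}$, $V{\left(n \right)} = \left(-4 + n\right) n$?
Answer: $81000$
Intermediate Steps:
$x{\left(j,y \right)} = 6$ ($x{\left(j,y \right)} = \left(-1\right) \left(-6\right) = 6$)
$V{\left(n \right)} = n \left(-4 + n\right)$
$J{\left(a \right)} = 5 a^{2} \left(-4 + a\right)$ ($J{\left(a \right)} = 5 a \left(-4 + a\right) a = 5 a^{2} \left(-4 + a\right)$)
$c{\left(-15 \right)} J{\left(x{\left(-3,1 \right)} \right)} = \left(-15\right)^{2} \cdot 5 \cdot 6^{2} \left(-4 + 6\right) = 225 \cdot 5 \cdot 36 \cdot 2 = 225 \cdot 360 = 81000$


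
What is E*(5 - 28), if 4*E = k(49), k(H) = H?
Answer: -1127/4 ≈ -281.75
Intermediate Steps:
E = 49/4 (E = (¼)*49 = 49/4 ≈ 12.250)
E*(5 - 28) = 49*(5 - 28)/4 = (49/4)*(-23) = -1127/4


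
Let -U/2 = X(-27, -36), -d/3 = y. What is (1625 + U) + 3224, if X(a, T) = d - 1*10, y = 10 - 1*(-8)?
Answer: 4977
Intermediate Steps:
y = 18 (y = 10 + 8 = 18)
d = -54 (d = -3*18 = -54)
X(a, T) = -64 (X(a, T) = -54 - 1*10 = -54 - 10 = -64)
U = 128 (U = -2*(-64) = 128)
(1625 + U) + 3224 = (1625 + 128) + 3224 = 1753 + 3224 = 4977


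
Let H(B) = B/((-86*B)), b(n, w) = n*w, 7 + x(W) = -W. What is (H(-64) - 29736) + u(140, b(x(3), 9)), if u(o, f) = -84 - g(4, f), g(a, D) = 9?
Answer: -2565295/86 ≈ -29829.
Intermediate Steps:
x(W) = -7 - W
u(o, f) = -93 (u(o, f) = -84 - 1*9 = -84 - 9 = -93)
H(B) = -1/86 (H(B) = B*(-1/(86*B)) = -1/86)
(H(-64) - 29736) + u(140, b(x(3), 9)) = (-1/86 - 29736) - 93 = -2557297/86 - 93 = -2565295/86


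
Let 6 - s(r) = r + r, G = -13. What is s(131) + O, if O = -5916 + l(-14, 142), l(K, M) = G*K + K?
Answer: -6004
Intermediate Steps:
s(r) = 6 - 2*r (s(r) = 6 - (r + r) = 6 - 2*r)
l(K, M) = -12*K (l(K, M) = -13*K + K = -12*K)
O = -5748 (O = -5916 - 12*(-14) = -5916 + 168 = -5748)
s(131) + O = (6 - 2*131) - 5748 = (6 - 262) - 5748 = -256 - 5748 = -6004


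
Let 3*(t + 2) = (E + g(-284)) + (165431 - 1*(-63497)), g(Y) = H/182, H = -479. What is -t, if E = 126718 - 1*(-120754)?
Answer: -86703229/546 ≈ -1.5880e+5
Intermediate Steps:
g(Y) = -479/182
E = 247472 (E = 126718 + 120754 = 247472)
t = 86703229/546 (t = -2 + ((247472 - 479/182) + (165431 - 1*(-63497)))/3 = -2 + (45039425/182 + (165431 + 63497))/3 = -2 + (45039425/182 + 228928)/3 = -2 + (1/3)*(86704321/182) = -2 + 86704321/546 = 86703229/546 ≈ 1.5880e+5)
-t = -1*86703229/546 = -86703229/546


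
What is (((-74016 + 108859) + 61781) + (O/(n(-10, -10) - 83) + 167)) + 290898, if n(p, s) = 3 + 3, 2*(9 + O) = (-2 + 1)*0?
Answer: 29852062/77 ≈ 3.8769e+5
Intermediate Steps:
O = -9 (O = -9 + ((-2 + 1)*0)/2 = -9 + (-1*0)/2 = -9 + (1/2)*0 = -9 + 0 = -9)
n(p, s) = 6
(((-74016 + 108859) + 61781) + (O/(n(-10, -10) - 83) + 167)) + 290898 = (((-74016 + 108859) + 61781) + (-9/(6 - 83) + 167)) + 290898 = ((34843 + 61781) + (-9/(-77) + 167)) + 290898 = (96624 + (-9*(-1/77) + 167)) + 290898 = (96624 + (9/77 + 167)) + 290898 = (96624 + 12868/77) + 290898 = 7452916/77 + 290898 = 29852062/77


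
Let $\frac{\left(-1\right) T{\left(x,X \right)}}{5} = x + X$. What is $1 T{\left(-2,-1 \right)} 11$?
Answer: $165$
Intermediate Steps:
$T{\left(x,X \right)} = - 5 X - 5 x$ ($T{\left(x,X \right)} = - 5 \left(x + X\right) = - 5 \left(X + x\right) = - 5 X - 5 x$)
$1 T{\left(-2,-1 \right)} 11 = 1 \left(\left(-5\right) \left(-1\right) - -10\right) 11 = 1 \left(5 + 10\right) 11 = 1 \cdot 15 \cdot 11 = 15 \cdot 11 = 165$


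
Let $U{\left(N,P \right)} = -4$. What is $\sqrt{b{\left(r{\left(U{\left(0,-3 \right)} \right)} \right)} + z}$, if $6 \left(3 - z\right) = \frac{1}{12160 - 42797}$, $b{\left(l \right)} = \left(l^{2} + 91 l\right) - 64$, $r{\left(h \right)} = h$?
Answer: $\frac{i \sqrt{13820325638934}}{183822} \approx 20.224 i$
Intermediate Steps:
$b{\left(l \right)} = -64 + l^{2} + 91 l$
$z = \frac{551467}{183822}$ ($z = 3 - \frac{1}{6 \left(12160 - 42797\right)} = 3 - \frac{1}{6 \left(-30637\right)} = 3 - - \frac{1}{183822} = 3 + \frac{1}{183822} = \frac{551467}{183822} \approx 3.0$)
$\sqrt{b{\left(r{\left(U{\left(0,-3 \right)} \right)} \right)} + z} = \sqrt{\left(-64 + \left(-4\right)^{2} + 91 \left(-4\right)\right) + \frac{551467}{183822}} = \sqrt{\left(-64 + 16 - 364\right) + \frac{551467}{183822}} = \sqrt{-412 + \frac{551467}{183822}} = \sqrt{- \frac{75183197}{183822}} = \frac{i \sqrt{13820325638934}}{183822}$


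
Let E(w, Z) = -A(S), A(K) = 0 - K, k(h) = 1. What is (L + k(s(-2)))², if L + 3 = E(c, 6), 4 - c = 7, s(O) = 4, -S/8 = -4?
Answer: 900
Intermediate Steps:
S = 32 (S = -8*(-4) = 32)
A(K) = -K
c = -3 (c = 4 - 1*7 = 4 - 7 = -3)
E(w, Z) = 32 (E(w, Z) = -(-1)*32 = -1*(-32) = 32)
L = 29 (L = -3 + 32 = 29)
(L + k(s(-2)))² = (29 + 1)² = 30² = 900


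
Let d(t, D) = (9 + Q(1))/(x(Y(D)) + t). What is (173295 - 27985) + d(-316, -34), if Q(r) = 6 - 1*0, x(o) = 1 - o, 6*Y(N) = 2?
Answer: 137463215/946 ≈ 1.4531e+5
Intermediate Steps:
Y(N) = ⅓ (Y(N) = (⅙)*2 = ⅓)
Q(r) = 6 (Q(r) = 6 + 0 = 6)
d(t, D) = 15/(⅔ + t) (d(t, D) = (9 + 6)/((1 - 1*⅓) + t) = 15/((1 - ⅓) + t) = 15/(⅔ + t))
(173295 - 27985) + d(-316, -34) = (173295 - 27985) + 45/(2 + 3*(-316)) = 145310 + 45/(2 - 948) = 145310 + 45/(-946) = 145310 + 45*(-1/946) = 145310 - 45/946 = 137463215/946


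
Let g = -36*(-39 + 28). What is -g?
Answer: -396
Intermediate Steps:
g = 396 (g = -36*(-11) = 396)
-g = -1*396 = -396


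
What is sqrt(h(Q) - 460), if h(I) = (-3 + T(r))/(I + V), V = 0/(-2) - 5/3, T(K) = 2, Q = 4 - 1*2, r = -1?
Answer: I*sqrt(463) ≈ 21.517*I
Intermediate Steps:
Q = 2 (Q = 4 - 2 = 2)
V = -5/3 (V = 0*(-1/2) - 5*1/3 = 0 - 5/3 = -5/3 ≈ -1.6667)
h(I) = -1/(-5/3 + I) (h(I) = (-3 + 2)/(I - 5/3) = -1/(-5/3 + I))
sqrt(h(Q) - 460) = sqrt(-3/(-5 + 3*2) - 460) = sqrt(-3/(-5 + 6) - 460) = sqrt(-3/1 - 460) = sqrt(-3*1 - 460) = sqrt(-3 - 460) = sqrt(-463) = I*sqrt(463)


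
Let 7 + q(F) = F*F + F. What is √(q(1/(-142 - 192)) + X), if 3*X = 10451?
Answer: √3490584243/1002 ≈ 58.963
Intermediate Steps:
X = 10451/3 (X = (⅓)*10451 = 10451/3 ≈ 3483.7)
q(F) = -7 + F + F² (q(F) = -7 + (F*F + F) = -7 + (F² + F) = -7 + (F + F²) = -7 + F + F²)
√(q(1/(-142 - 192)) + X) = √((-7 + 1/(-142 - 192) + (1/(-142 - 192))²) + 10451/3) = √((-7 + 1/(-334) + (1/(-334))²) + 10451/3) = √((-7 - 1/334 + (-1/334)²) + 10451/3) = √((-7 - 1/334 + 1/111556) + 10451/3) = √(-781225/111556 + 10451/3) = √(1163528081/334668) = √3490584243/1002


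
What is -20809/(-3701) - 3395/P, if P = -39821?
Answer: 841200084/147377521 ≈ 5.7078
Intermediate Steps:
-20809/(-3701) - 3395/P = -20809/(-3701) - 3395/(-39821) = -20809*(-1/3701) - 3395*(-1/39821) = 20809/3701 + 3395/39821 = 841200084/147377521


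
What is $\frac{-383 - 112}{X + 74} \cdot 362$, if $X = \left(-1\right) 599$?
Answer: $\frac{11946}{35} \approx 341.31$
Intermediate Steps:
$X = -599$
$\frac{-383 - 112}{X + 74} \cdot 362 = \frac{-383 - 112}{-599 + 74} \cdot 362 = - \frac{495}{-525} \cdot 362 = \left(-495\right) \left(- \frac{1}{525}\right) 362 = \frac{33}{35} \cdot 362 = \frac{11946}{35}$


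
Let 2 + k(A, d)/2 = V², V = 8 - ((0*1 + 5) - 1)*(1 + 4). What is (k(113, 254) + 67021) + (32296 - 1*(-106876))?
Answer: 206477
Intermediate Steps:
V = -12 (V = 8 - ((0 + 5) - 1)*5 = 8 - (5 - 1)*5 = 8 - 4*5 = 8 - 1*20 = 8 - 20 = -12)
k(A, d) = 284 (k(A, d) = -4 + 2*(-12)² = -4 + 2*144 = -4 + 288 = 284)
(k(113, 254) + 67021) + (32296 - 1*(-106876)) = (284 + 67021) + (32296 - 1*(-106876)) = 67305 + (32296 + 106876) = 67305 + 139172 = 206477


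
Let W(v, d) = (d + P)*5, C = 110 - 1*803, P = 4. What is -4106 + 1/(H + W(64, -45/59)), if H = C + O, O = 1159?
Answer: -116811535/28449 ≈ -4106.0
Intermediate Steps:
C = -693 (C = 110 - 803 = -693)
W(v, d) = 20 + 5*d (W(v, d) = (d + 4)*5 = (4 + d)*5 = 20 + 5*d)
H = 466 (H = -693 + 1159 = 466)
-4106 + 1/(H + W(64, -45/59)) = -4106 + 1/(466 + (20 + 5*(-45/59))) = -4106 + 1/(466 + (20 - 225/59)) = -4106 + 1/(466 + 955/59) = -4106 + 1/(28449/59) = -4106 + 59/28449 = -116811535/28449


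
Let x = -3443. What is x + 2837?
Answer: -606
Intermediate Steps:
x + 2837 = -3443 + 2837 = -606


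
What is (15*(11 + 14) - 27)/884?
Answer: 87/221 ≈ 0.39367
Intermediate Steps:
(15*(11 + 14) - 27)/884 = (15*25 - 27)*(1/884) = (375 - 27)*(1/884) = 348*(1/884) = 87/221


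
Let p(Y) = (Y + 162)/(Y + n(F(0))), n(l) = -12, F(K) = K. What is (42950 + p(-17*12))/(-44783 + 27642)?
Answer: -1546207/617076 ≈ -2.5057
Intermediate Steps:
p(Y) = (162 + Y)/(-12 + Y) (p(Y) = (Y + 162)/(Y - 12) = (162 + Y)/(-12 + Y))
(42950 + p(-17*12))/(-44783 + 27642) = (42950 + (162 - 17*12)/(-12 - 17*12))/(-44783 + 27642) = (42950 + (162 - 204)/(-12 - 204))/(-17141) = (42950 - 42/(-216))*(-1/17141) = (42950 - 1/216*(-42))*(-1/17141) = (42950 + 7/36)*(-1/17141) = (1546207/36)*(-1/17141) = -1546207/617076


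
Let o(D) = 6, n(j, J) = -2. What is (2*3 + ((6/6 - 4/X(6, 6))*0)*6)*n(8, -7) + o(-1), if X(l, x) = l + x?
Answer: -6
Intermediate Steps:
(2*3 + ((6/6 - 4/X(6, 6))*0)*6)*n(8, -7) + o(-1) = (2*3 + ((6/6 - 4/(6 + 6))*0)*6)*(-2) + 6 = (6 + ((6*(1/6) - 4/12)*0)*6)*(-2) + 6 = (6 + ((1 - 4*1/12)*0)*6)*(-2) + 6 = (6 + ((1 - 1/3)*0)*6)*(-2) + 6 = (6 + ((2/3)*0)*6)*(-2) + 6 = (6 + 0*6)*(-2) + 6 = (6 + 0)*(-2) + 6 = 6*(-2) + 6 = -12 + 6 = -6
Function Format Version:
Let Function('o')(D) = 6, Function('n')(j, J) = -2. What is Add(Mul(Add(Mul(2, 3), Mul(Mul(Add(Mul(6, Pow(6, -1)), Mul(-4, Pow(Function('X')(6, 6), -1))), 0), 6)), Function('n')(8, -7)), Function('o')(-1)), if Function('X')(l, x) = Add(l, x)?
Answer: -6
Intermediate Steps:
Add(Mul(Add(Mul(2, 3), Mul(Mul(Add(Mul(6, Pow(6, -1)), Mul(-4, Pow(Function('X')(6, 6), -1))), 0), 6)), Function('n')(8, -7)), Function('o')(-1)) = Add(Mul(Add(Mul(2, 3), Mul(Mul(Add(Mul(6, Pow(6, -1)), Mul(-4, Pow(Add(6, 6), -1))), 0), 6)), -2), 6) = Add(Mul(Add(6, Mul(Mul(Add(Mul(6, Rational(1, 6)), Mul(-4, Pow(12, -1))), 0), 6)), -2), 6) = Add(Mul(Add(6, Mul(Mul(Add(1, Mul(-4, Rational(1, 12))), 0), 6)), -2), 6) = Add(Mul(Add(6, Mul(Mul(Add(1, Rational(-1, 3)), 0), 6)), -2), 6) = Add(Mul(Add(6, Mul(Mul(Rational(2, 3), 0), 6)), -2), 6) = Add(Mul(Add(6, Mul(0, 6)), -2), 6) = Add(Mul(Add(6, 0), -2), 6) = Add(Mul(6, -2), 6) = Add(-12, 6) = -6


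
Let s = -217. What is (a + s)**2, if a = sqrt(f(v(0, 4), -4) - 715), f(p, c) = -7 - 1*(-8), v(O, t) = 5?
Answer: (217 - I*sqrt(714))**2 ≈ 46375.0 - 11597.0*I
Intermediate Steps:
f(p, c) = 1 (f(p, c) = -7 + 8 = 1)
a = I*sqrt(714) (a = sqrt(1 - 715) = sqrt(-714) = I*sqrt(714) ≈ 26.721*I)
(a + s)**2 = (I*sqrt(714) - 217)**2 = (-217 + I*sqrt(714))**2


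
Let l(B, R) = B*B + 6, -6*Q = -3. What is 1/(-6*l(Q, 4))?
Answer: -2/75 ≈ -0.026667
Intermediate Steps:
Q = 1/2 (Q = -1/6*(-3) = 1/2 ≈ 0.50000)
l(B, R) = 6 + B**2 (l(B, R) = B**2 + 6 = 6 + B**2)
1/(-6*l(Q, 4)) = 1/(-6*(6 + (1/2)**2)) = 1/(-6*(6 + 1/4)) = 1/(-6*25/4) = 1/(-75/2) = -2/75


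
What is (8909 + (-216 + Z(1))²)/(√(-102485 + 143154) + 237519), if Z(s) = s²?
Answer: 6547686273/28207617346 - 27567*√40669/28207617346 ≈ 0.23193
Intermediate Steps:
(8909 + (-216 + Z(1))²)/(√(-102485 + 143154) + 237519) = (8909 + (-216 + 1²)²)/(√(-102485 + 143154) + 237519) = (8909 + (-216 + 1)²)/(√40669 + 237519) = (8909 + (-215)²)/(237519 + √40669) = (8909 + 46225)/(237519 + √40669) = 55134/(237519 + √40669)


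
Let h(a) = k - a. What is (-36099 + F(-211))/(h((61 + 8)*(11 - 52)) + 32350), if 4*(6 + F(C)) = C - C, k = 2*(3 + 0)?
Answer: -7221/7037 ≈ -1.0261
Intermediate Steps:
k = 6 (k = 2*3 = 6)
F(C) = -6 (F(C) = -6 + (C - C)/4 = -6 + (¼)*0 = -6 + 0 = -6)
h(a) = 6 - a
(-36099 + F(-211))/(h((61 + 8)*(11 - 52)) + 32350) = (-36099 - 6)/((6 - (61 + 8)*(11 - 52)) + 32350) = -36105/((6 - 69*(-41)) + 32350) = -36105/((6 - 1*(-2829)) + 32350) = -36105/((6 + 2829) + 32350) = -36105/(2835 + 32350) = -36105/35185 = -36105*1/35185 = -7221/7037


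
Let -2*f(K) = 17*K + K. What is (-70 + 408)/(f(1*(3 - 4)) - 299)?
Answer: -169/145 ≈ -1.1655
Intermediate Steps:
f(K) = -9*K (f(K) = -(17*K + K)/2 = -9*K)
(-70 + 408)/(f(1*(3 - 4)) - 299) = (-70 + 408)/(-9*(3 - 4) - 299) = 338/(-9*(-1) - 299) = 338/(9 - 299) = 338/(-290) = 338*(-1/290) = -169/145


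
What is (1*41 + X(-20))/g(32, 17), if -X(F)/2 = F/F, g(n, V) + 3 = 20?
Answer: 39/17 ≈ 2.2941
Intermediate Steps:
g(n, V) = 17 (g(n, V) = -3 + 20 = 17)
X(F) = -2 (X(F) = -2*F/F = -2*1 = -2)
(1*41 + X(-20))/g(32, 17) = (1*41 - 2)/17 = (41 - 2)*(1/17) = 39*(1/17) = 39/17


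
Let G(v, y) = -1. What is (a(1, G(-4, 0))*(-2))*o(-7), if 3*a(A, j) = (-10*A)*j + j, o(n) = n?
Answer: 42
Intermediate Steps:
a(A, j) = j/3 - 10*A*j/3 (a(A, j) = ((-10*A)*j + j)/3 = (-10*A*j + j)/3 = (j - 10*A*j)/3 = j/3 - 10*A*j/3)
(a(1, G(-4, 0))*(-2))*o(-7) = (((⅓)*(-1)*(1 - 10*1))*(-2))*(-7) = (((⅓)*(-1)*(1 - 10))*(-2))*(-7) = (((⅓)*(-1)*(-9))*(-2))*(-7) = (3*(-2))*(-7) = -6*(-7) = 42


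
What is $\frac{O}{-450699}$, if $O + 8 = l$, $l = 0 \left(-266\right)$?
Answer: $\frac{8}{450699} \approx 1.775 \cdot 10^{-5}$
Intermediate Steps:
$l = 0$
$O = -8$ ($O = -8 + 0 = -8$)
$\frac{O}{-450699} = - \frac{8}{-450699} = \left(-8\right) \left(- \frac{1}{450699}\right) = \frac{8}{450699}$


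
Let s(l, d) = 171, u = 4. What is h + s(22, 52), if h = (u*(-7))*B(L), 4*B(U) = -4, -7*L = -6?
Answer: 199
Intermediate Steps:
L = 6/7 (L = -⅐*(-6) = 6/7 ≈ 0.85714)
B(U) = -1 (B(U) = (¼)*(-4) = -1)
h = 28 (h = (4*(-7))*(-1) = -28*(-1) = 28)
h + s(22, 52) = 28 + 171 = 199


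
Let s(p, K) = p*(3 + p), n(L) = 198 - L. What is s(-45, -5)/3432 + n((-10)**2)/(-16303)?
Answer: 725627/1332188 ≈ 0.54469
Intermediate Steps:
s(-45, -5)/3432 + n((-10)**2)/(-16303) = -45*(3 - 45)/3432 + (198 - 1*(-10)**2)/(-16303) = -45*(-42)*(1/3432) + (198 - 1*100)*(-1/16303) = 1890*(1/3432) + (198 - 100)*(-1/16303) = 315/572 + 98*(-1/16303) = 315/572 - 14/2329 = 725627/1332188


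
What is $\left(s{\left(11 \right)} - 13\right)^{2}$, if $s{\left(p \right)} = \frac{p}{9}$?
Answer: $\frac{11236}{81} \approx 138.72$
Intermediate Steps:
$s{\left(p \right)} = \frac{p}{9}$ ($s{\left(p \right)} = p \frac{1}{9} = \frac{p}{9}$)
$\left(s{\left(11 \right)} - 13\right)^{2} = \left(\frac{1}{9} \cdot 11 - 13\right)^{2} = \left(\frac{11}{9} - 13\right)^{2} = \left(- \frac{106}{9}\right)^{2} = \frac{11236}{81}$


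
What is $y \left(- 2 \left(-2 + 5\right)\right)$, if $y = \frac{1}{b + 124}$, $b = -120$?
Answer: $- \frac{3}{2} \approx -1.5$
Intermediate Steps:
$y = \frac{1}{4}$ ($y = \frac{1}{-120 + 124} = \frac{1}{4} \approx 0.25$)
$y \left(- 2 \left(-2 + 5\right)\right) = \frac{\left(-2\right) \left(-2 + 5\right)}{4} = \frac{\left(-2\right) 3}{4} = \frac{1}{4} \left(-6\right) = - \frac{3}{2}$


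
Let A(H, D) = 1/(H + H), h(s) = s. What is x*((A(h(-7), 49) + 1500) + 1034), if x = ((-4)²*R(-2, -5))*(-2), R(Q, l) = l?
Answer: 2838000/7 ≈ 4.0543e+5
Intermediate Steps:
A(H, D) = 1/(2*H)
x = 160 (x = ((-4)²*(-5))*(-2) = (16*(-5))*(-2) = -80*(-2) = 160)
x*((A(h(-7), 49) + 1500) + 1034) = 160*(((½)/(-7) + 1500) + 1034) = 160*(((½)*(-⅐) + 1500) + 1034) = 160*((-1/14 + 1500) + 1034) = 160*(20999/14 + 1034) = 160*(35475/14) = 2838000/7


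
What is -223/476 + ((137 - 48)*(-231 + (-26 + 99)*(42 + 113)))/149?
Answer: 469529349/70924 ≈ 6620.2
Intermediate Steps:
-223/476 + ((137 - 48)*(-231 + (-26 + 99)*(42 + 113)))/149 = -223*1/476 + (89*(-231 + 73*155))*(1/149) = -223/476 + (89*(-231 + 11315))*(1/149) = -223/476 + (89*11084)*(1/149) = -223/476 + 986476*(1/149) = -223/476 + 986476/149 = 469529349/70924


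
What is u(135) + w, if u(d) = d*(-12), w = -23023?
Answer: -24643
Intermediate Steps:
u(d) = -12*d
u(135) + w = -12*135 - 23023 = -1620 - 23023 = -24643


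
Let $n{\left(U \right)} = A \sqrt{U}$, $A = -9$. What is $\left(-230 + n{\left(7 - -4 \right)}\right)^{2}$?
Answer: $53791 + 4140 \sqrt{11} \approx 67522.0$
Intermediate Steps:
$n{\left(U \right)} = - 9 \sqrt{U}$
$\left(-230 + n{\left(7 - -4 \right)}\right)^{2} = \left(-230 - 9 \sqrt{7 - -4}\right)^{2} = \left(-230 - 9 \sqrt{7 + 4}\right)^{2} = \left(-230 - 9 \sqrt{11}\right)^{2}$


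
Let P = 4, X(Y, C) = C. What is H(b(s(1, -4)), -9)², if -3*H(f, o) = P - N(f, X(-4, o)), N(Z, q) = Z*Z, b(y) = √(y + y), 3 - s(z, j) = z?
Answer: 0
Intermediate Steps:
s(z, j) = 3 - z
b(y) = √2*√y (b(y) = √(2*y) = √2*√y)
N(Z, q) = Z²
H(f, o) = -4/3 + f²/3 (H(f, o) = -(4 - f²)/3 = -4/3 + f²/3)
H(b(s(1, -4)), -9)² = (-4/3 + (√2*√(3 - 1*1))²/3)² = (-4/3 + (√2*√(3 - 1))²/3)² = (-4/3 + (√2*√2)²/3)² = (-4/3 + (⅓)*2²)² = (-4/3 + (⅓)*4)² = (-4/3 + 4/3)² = 0² = 0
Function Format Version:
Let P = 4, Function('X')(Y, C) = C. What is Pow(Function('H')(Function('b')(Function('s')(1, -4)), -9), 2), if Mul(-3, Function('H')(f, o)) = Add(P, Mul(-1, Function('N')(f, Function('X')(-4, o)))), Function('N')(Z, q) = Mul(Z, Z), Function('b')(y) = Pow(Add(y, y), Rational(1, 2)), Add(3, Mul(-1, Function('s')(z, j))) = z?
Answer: 0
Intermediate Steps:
Function('s')(z, j) = Add(3, Mul(-1, z))
Function('b')(y) = Mul(Pow(2, Rational(1, 2)), Pow(y, Rational(1, 2))) (Function('b')(y) = Pow(Mul(2, y), Rational(1, 2)) = Mul(Pow(2, Rational(1, 2)), Pow(y, Rational(1, 2))))
Function('N')(Z, q) = Pow(Z, 2)
Function('H')(f, o) = Add(Rational(-4, 3), Mul(Rational(1, 3), Pow(f, 2))) (Function('H')(f, o) = Mul(Rational(-1, 3), Add(4, Mul(-1, Pow(f, 2)))) = Add(Rational(-4, 3), Mul(Rational(1, 3), Pow(f, 2))))
Pow(Function('H')(Function('b')(Function('s')(1, -4)), -9), 2) = Pow(Add(Rational(-4, 3), Mul(Rational(1, 3), Pow(Mul(Pow(2, Rational(1, 2)), Pow(Add(3, Mul(-1, 1)), Rational(1, 2))), 2))), 2) = Pow(Add(Rational(-4, 3), Mul(Rational(1, 3), Pow(Mul(Pow(2, Rational(1, 2)), Pow(Add(3, -1), Rational(1, 2))), 2))), 2) = Pow(Add(Rational(-4, 3), Mul(Rational(1, 3), Pow(Mul(Pow(2, Rational(1, 2)), Pow(2, Rational(1, 2))), 2))), 2) = Pow(Add(Rational(-4, 3), Mul(Rational(1, 3), Pow(2, 2))), 2) = Pow(Add(Rational(-4, 3), Mul(Rational(1, 3), 4)), 2) = Pow(Add(Rational(-4, 3), Rational(4, 3)), 2) = Pow(0, 2) = 0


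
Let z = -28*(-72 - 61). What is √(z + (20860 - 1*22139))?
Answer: √2445 ≈ 49.447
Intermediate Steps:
z = 3724 (z = -28*(-133) = 3724)
√(z + (20860 - 1*22139)) = √(3724 + (20860 - 1*22139)) = √(3724 + (20860 - 22139)) = √(3724 - 1279) = √2445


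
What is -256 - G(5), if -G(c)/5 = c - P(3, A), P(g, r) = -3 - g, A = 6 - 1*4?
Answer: -201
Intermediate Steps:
A = 2 (A = 6 - 4 = 2)
G(c) = -30 - 5*c (G(c) = -5*(c - (-3 - 1*3)) = -5*(c - (-3 - 3)) = -5*(c - 1*(-6)) = -5*(c + 6) = -5*(6 + c) = -30 - 5*c)
-256 - G(5) = -256 - (-30 - 5*5) = -256 - (-30 - 25) = -256 - 1*(-55) = -256 + 55 = -201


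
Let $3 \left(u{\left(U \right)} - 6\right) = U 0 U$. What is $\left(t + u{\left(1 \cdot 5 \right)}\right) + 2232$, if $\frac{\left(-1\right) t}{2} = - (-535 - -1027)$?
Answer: $3222$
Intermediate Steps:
$u{\left(U \right)} = 6$ ($u{\left(U \right)} = 6 + \frac{U 0 U}{3} = 6 + \frac{0 U}{3} = 6 + \frac{1}{3} \cdot 0 = 6 + 0 = 6$)
$t = 984$ ($t = - 2 \left(- (-535 - -1027)\right) = - 2 \left(- (-535 + 1027)\right) = - 2 \left(\left(-1\right) 492\right) = \left(-2\right) \left(-492\right) = 984$)
$\left(t + u{\left(1 \cdot 5 \right)}\right) + 2232 = \left(984 + 6\right) + 2232 = 990 + 2232 = 3222$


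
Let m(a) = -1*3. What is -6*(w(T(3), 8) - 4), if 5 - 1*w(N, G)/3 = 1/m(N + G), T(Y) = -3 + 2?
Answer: -72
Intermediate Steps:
m(a) = -3
T(Y) = -1
w(N, G) = 16 (w(N, G) = 15 - 3/(-3) = 15 - 3*(-⅓) = 15 + 1 = 16)
-6*(w(T(3), 8) - 4) = -6*(16 - 4) = -6*12 = -72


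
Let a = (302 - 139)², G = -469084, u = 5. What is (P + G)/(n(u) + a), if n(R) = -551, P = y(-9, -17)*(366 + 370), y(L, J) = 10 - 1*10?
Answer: -234542/13009 ≈ -18.029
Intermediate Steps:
y(L, J) = 0 (y(L, J) = 10 - 10 = 0)
P = 0 (P = 0*(366 + 370) = 0*736 = 0)
a = 26569 (a = 163² = 26569)
(P + G)/(n(u) + a) = (0 - 469084)/(-551 + 26569) = -469084/26018 = -469084*1/26018 = -234542/13009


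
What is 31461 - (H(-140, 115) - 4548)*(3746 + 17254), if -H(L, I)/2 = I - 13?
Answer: 99823461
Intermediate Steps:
H(L, I) = 26 - 2*I (H(L, I) = -2*(I - 13) = -2*(-13 + I) = 26 - 2*I)
31461 - (H(-140, 115) - 4548)*(3746 + 17254) = 31461 - ((26 - 2*115) - 4548)*(3746 + 17254) = 31461 - ((26 - 230) - 4548)*21000 = 31461 - (-204 - 4548)*21000 = 31461 - (-4752)*21000 = 31461 - 1*(-99792000) = 31461 + 99792000 = 99823461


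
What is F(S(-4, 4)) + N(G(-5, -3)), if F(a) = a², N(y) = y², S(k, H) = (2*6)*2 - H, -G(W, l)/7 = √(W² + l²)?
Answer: 2066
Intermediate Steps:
G(W, l) = -7*√(W² + l²)
S(k, H) = 24 - H (S(k, H) = 12*2 - H = 24 - H)
F(S(-4, 4)) + N(G(-5, -3)) = (24 - 1*4)² + (-7*√((-5)² + (-3)²))² = (24 - 4)² + (-7*√(25 + 9))² = 20² + (-7*√34)² = 400 + 1666 = 2066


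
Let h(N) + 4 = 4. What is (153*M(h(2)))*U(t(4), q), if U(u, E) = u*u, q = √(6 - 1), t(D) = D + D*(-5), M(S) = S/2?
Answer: 0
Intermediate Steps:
h(N) = 0 (h(N) = -4 + 4 = 0)
M(S) = S/2 (M(S) = S*(½) = S/2)
t(D) = -4*D (t(D) = D - 5*D = -4*D)
q = √5 ≈ 2.2361
U(u, E) = u²
(153*M(h(2)))*U(t(4), q) = (153*((½)*0))*(-4*4)² = (153*0)*(-16)² = 0*256 = 0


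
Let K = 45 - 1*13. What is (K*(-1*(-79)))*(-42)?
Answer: -106176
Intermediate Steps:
K = 32 (K = 45 - 13 = 32)
(K*(-1*(-79)))*(-42) = (32*(-1*(-79)))*(-42) = (32*79)*(-42) = 2528*(-42) = -106176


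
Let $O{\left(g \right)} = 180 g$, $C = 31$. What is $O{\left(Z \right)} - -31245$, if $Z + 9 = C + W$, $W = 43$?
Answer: $42945$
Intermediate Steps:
$Z = 65$ ($Z = -9 + \left(31 + 43\right) = -9 + 74 = 65$)
$O{\left(Z \right)} - -31245 = 180 \cdot 65 - -31245 = 11700 + 31245 = 42945$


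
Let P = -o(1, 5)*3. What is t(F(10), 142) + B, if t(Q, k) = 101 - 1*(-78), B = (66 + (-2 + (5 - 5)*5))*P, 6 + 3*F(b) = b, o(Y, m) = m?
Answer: -781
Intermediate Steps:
F(b) = -2 + b/3
P = -15 (P = -1*5*3 = -5*3 = -15)
B = -960 (B = (66 + (-2 + (5 - 5)*5))*(-15) = (66 + (-2 + 0*5))*(-15) = (66 + (-2 + 0))*(-15) = (66 - 2)*(-15) = 64*(-15) = -960)
t(Q, k) = 179 (t(Q, k) = 101 + 78 = 179)
t(F(10), 142) + B = 179 - 960 = -781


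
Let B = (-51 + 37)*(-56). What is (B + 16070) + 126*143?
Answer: 34872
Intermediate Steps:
B = 784 (B = -14*(-56) = 784)
(B + 16070) + 126*143 = (784 + 16070) + 126*143 = 16854 + 18018 = 34872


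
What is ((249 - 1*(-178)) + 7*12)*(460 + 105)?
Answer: 288715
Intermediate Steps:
((249 - 1*(-178)) + 7*12)*(460 + 105) = ((249 + 178) + 84)*565 = (427 + 84)*565 = 511*565 = 288715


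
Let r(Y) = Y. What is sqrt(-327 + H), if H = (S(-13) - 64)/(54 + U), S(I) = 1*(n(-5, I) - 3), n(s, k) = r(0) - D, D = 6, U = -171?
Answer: I*sqrt(496418)/39 ≈ 18.066*I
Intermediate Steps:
n(s, k) = -6 (n(s, k) = 0 - 1*6 = 0 - 6 = -6)
S(I) = -9 (S(I) = 1*(-6 - 3) = 1*(-9) = -9)
H = 73/117 (H = (-9 - 64)/(54 - 171) = -73/(-117) = -73*(-1/117) = 73/117 ≈ 0.62393)
sqrt(-327 + H) = sqrt(-327 + 73/117) = sqrt(-38186/117) = I*sqrt(496418)/39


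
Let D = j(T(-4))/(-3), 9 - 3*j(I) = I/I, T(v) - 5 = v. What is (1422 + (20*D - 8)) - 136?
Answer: 11342/9 ≈ 1260.2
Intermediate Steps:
T(v) = 5 + v
j(I) = 8/3 (j(I) = 3 - I/(3*I) = 3 - ⅓*1 = 3 - ⅓ = 8/3)
D = -8/9 (D = (8/3)/(-3) = (8/3)*(-⅓) = -8/9 ≈ -0.88889)
(1422 + (20*D - 8)) - 136 = (1422 + (20*(-8/9) - 8)) - 136 = (1422 + (-160/9 - 8)) - 136 = (1422 - 232/9) - 136 = 12566/9 - 136 = 11342/9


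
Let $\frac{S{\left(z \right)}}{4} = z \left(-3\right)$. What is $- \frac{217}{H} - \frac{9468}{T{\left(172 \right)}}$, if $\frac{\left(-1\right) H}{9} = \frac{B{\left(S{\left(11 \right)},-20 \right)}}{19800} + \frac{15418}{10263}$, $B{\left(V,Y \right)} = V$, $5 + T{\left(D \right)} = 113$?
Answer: $- \frac{54909709}{767479} \approx -71.546$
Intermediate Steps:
$T{\left(D \right)} = 108$ ($T{\left(D \right)} = -5 + 113 = 108$)
$S{\left(z \right)} = - 12 z$ ($S{\left(z \right)} = 4 z \left(-3\right) = 4 \left(- 3 z\right) = - 12 z$)
$H = - \frac{2302437}{171050}$ ($H = - 9 \left(\frac{\left(-12\right) 11}{19800} + \frac{15418}{10263}\right) = - 9 \left(\left(-132\right) \frac{1}{19800} + 15418 \cdot \frac{1}{10263}\right) = - 9 \left(- \frac{1}{150} + \frac{15418}{10263}\right) = \left(-9\right) \frac{767479}{513150} = - \frac{2302437}{171050} \approx -13.461$)
$- \frac{217}{H} - \frac{9468}{T{\left(172 \right)}} = - \frac{217}{- \frac{2302437}{171050}} - \frac{9468}{108} = \left(-217\right) \left(- \frac{171050}{2302437}\right) - \frac{263}{3} = \frac{37117850}{2302437} - \frac{263}{3} = - \frac{54909709}{767479}$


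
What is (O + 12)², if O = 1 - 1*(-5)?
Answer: 324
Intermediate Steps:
O = 6 (O = 1 + 5 = 6)
(O + 12)² = (6 + 12)² = 18² = 324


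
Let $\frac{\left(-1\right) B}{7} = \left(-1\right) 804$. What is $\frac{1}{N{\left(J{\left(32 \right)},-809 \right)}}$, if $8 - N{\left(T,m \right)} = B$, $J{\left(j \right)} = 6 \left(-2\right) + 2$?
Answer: $- \frac{1}{5620} \approx -0.00017794$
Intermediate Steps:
$J{\left(j \right)} = -10$ ($J{\left(j \right)} = -12 + 2 = -10$)
$B = 5628$ ($B = - 7 \left(\left(-1\right) 804\right) = \left(-7\right) \left(-804\right) = 5628$)
$N{\left(T,m \right)} = -5620$ ($N{\left(T,m \right)} = 8 - 5628 = -5620$)
$\frac{1}{N{\left(J{\left(32 \right)},-809 \right)}} = \frac{1}{-5620} = - \frac{1}{5620}$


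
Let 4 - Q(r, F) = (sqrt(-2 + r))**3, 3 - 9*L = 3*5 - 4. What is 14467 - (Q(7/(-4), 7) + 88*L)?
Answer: 130871/9 - 15*I*sqrt(15)/8 ≈ 14541.0 - 7.2618*I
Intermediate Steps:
L = -8/9 (L = 1/3 - (3*5 - 4)/9 = 1/3 - (15 - 4)/9 = 1/3 - 1/9*11 = 1/3 - 11/9 = -8/9 ≈ -0.88889)
Q(r, F) = 4 - (-2 + r)**(3/2) (Q(r, F) = 4 - (sqrt(-2 + r))**3 = 4 - (-2 + r)**(3/2))
14467 - (Q(7/(-4), 7) + 88*L) = 14467 - ((4 - (-2 + 7/(-4))**(3/2)) + 88*(-8/9)) = 14467 - ((4 - (-2 + 7*(-1/4))**(3/2)) - 704/9) = 14467 - ((4 - (-2 - 7/4)**(3/2)) - 704/9) = 14467 - ((4 - (-15/4)**(3/2)) - 704/9) = 14467 - ((4 - (-15)*I*sqrt(15)/8) - 704/9) = 14467 - ((4 + 15*I*sqrt(15)/8) - 704/9) = 14467 - (-668/9 + 15*I*sqrt(15)/8) = 14467 + (668/9 - 15*I*sqrt(15)/8) = 130871/9 - 15*I*sqrt(15)/8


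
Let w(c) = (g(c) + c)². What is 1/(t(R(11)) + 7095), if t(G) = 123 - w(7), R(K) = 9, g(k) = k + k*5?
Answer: 1/4817 ≈ 0.00020760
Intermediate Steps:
g(k) = 6*k (g(k) = k + 5*k = 6*k)
w(c) = 49*c² (w(c) = (6*c + c)² = (7*c)² = 49*c²)
t(G) = -2278 (t(G) = 123 - 49*7² = 123 - 49*49 = 123 - 1*2401 = 123 - 2401 = -2278)
1/(t(R(11)) + 7095) = 1/(-2278 + 7095) = 1/4817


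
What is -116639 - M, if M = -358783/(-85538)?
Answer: -9977425565/85538 ≈ -1.1664e+5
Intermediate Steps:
M = 358783/85538 (M = -358783*(-1/85538) = 358783/85538 ≈ 4.1944)
-116639 - M = -116639 - 1*358783/85538 = -116639 - 358783/85538 = -9977425565/85538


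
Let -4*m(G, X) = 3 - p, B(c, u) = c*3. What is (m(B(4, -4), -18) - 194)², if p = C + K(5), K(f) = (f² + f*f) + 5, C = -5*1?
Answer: 531441/16 ≈ 33215.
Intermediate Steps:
C = -5
K(f) = 5 + 2*f² (K(f) = (f² + f²) + 5 = 2*f² + 5 = 5 + 2*f²)
B(c, u) = 3*c
p = 50 (p = -5 + (5 + 2*5²) = -5 + (5 + 2*25) = -5 + (5 + 50) = -5 + 55 = 50)
m(G, X) = 47/4 (m(G, X) = -(3 - 1*50)/4 = -(3 - 50)/4 = -¼*(-47) = 47/4)
(m(B(4, -4), -18) - 194)² = (47/4 - 194)² = (-729/4)² = 531441/16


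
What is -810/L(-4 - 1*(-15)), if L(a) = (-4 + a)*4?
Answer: -405/14 ≈ -28.929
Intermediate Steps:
L(a) = -16 + 4*a
-810/L(-4 - 1*(-15)) = -810/(-16 + 4*(-4 - 1*(-15))) = -810/(-16 + 4*(-4 + 15)) = -810/(-16 + 4*11) = -810/(-16 + 44) = -810/28 = -810*1/28 = -405/14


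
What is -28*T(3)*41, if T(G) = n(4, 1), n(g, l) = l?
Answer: -1148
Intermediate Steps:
T(G) = 1
-28*T(3)*41 = -28*1*41 = -28*41 = -1148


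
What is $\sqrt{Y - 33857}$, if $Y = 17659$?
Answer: $i \sqrt{16198} \approx 127.27 i$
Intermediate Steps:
$\sqrt{Y - 33857} = \sqrt{17659 - 33857} = \sqrt{-16198} = i \sqrt{16198}$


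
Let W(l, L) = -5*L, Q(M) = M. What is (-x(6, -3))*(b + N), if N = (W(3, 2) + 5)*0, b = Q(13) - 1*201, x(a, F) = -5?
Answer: -940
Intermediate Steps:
b = -188 (b = 13 - 1*201 = 13 - 201 = -188)
N = 0 (N = (-5*2 + 5)*0 = (-10 + 5)*0 = -5*0 = 0)
(-x(6, -3))*(b + N) = (-1*(-5))*(-188 + 0) = 5*(-188) = -940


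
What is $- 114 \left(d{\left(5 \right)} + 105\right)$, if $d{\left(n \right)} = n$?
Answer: $-12540$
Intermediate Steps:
$- 114 \left(d{\left(5 \right)} + 105\right) = - 114 \left(5 + 105\right) = \left(-114\right) 110 = -12540$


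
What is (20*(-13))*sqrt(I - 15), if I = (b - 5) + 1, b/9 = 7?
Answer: -520*sqrt(11) ≈ -1724.6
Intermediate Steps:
b = 63 (b = 9*7 = 63)
I = 59 (I = (63 - 5) + 1 = 58 + 1 = 59)
(20*(-13))*sqrt(I - 15) = (20*(-13))*sqrt(59 - 15) = -520*sqrt(11)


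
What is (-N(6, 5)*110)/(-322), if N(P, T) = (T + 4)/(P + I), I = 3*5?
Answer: 165/1127 ≈ 0.14641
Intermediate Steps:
I = 15
N(P, T) = (4 + T)/(15 + P) (N(P, T) = (T + 4)/(P + 15) = (4 + T)/(15 + P))
(-N(6, 5)*110)/(-322) = (-(4 + 5)/(15 + 6)*110)/(-322) = (-9/21*110)*(-1/322) = (-1*3/7*110)*(-1/322) = -3/7*110*(-1/322) = -330/7*(-1/322) = 165/1127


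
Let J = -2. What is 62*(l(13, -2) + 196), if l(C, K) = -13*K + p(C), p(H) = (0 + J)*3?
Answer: 13392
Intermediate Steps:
p(H) = -6 (p(H) = (0 - 2)*3 = -2*3 = -6)
l(C, K) = -6 - 13*K (l(C, K) = -13*K - 6 = -6 - 13*K)
62*(l(13, -2) + 196) = 62*((-6 - 13*(-2)) + 196) = 62*((-6 + 26) + 196) = 62*(20 + 196) = 62*216 = 13392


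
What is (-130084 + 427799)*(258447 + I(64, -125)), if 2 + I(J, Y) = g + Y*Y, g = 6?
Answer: 81596536340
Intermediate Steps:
I(J, Y) = 4 + Y² (I(J, Y) = -2 + (6 + Y*Y) = -2 + (6 + Y²) = 4 + Y²)
(-130084 + 427799)*(258447 + I(64, -125)) = (-130084 + 427799)*(258447 + (4 + (-125)²)) = 297715*(258447 + (4 + 15625)) = 297715*(258447 + 15629) = 297715*274076 = 81596536340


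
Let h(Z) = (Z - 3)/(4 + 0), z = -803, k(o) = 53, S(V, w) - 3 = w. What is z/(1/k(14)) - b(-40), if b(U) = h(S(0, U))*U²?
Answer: -26559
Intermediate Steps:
S(V, w) = 3 + w
h(Z) = -¾ + Z/4 (h(Z) = (-3 + Z)/4 = (-3 + Z)*(¼) = -¾ + Z/4)
b(U) = U³/4 (b(U) = (-¾ + (3 + U)/4)*U² = (-¾ + (¾ + U/4))*U² = (U/4)*U² = U³/4)
z/(1/k(14)) - b(-40) = -803/(1/53) - (-40)³/4 = -803/1/53 - (-64000)/4 = -803*53 - 1*(-16000) = -42559 + 16000 = -26559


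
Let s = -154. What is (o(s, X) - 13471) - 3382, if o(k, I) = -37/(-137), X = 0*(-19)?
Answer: -2308824/137 ≈ -16853.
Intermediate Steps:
X = 0
o(k, I) = 37/137 (o(k, I) = -37*(-1/137) = 37/137)
(o(s, X) - 13471) - 3382 = (37/137 - 13471) - 3382 = -1845490/137 - 3382 = -2308824/137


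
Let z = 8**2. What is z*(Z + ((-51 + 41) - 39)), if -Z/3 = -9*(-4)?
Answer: -10048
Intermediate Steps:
z = 64
Z = -108 (Z = -(-27)*(-4) = -3*36 = -108)
z*(Z + ((-51 + 41) - 39)) = 64*(-108 + ((-51 + 41) - 39)) = 64*(-108 + (-10 - 39)) = 64*(-108 - 49) = 64*(-157) = -10048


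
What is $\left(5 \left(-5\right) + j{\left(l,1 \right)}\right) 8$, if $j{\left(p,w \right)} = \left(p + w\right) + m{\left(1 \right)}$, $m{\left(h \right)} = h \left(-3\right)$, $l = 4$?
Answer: $-184$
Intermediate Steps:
$m{\left(h \right)} = - 3 h$
$j{\left(p,w \right)} = -3 + p + w$ ($j{\left(p,w \right)} = \left(p + w\right) - 3 = -3 + p + w$)
$\left(5 \left(-5\right) + j{\left(l,1 \right)}\right) 8 = \left(5 \left(-5\right) + \left(-3 + 4 + 1\right)\right) 8 = \left(-25 + 2\right) 8 = \left(-23\right) 8 = -184$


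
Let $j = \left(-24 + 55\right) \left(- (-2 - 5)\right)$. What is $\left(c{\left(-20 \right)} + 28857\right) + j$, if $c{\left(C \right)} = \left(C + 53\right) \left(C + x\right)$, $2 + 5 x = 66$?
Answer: $\frac{144182}{5} \approx 28836.0$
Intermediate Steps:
$x = \frac{64}{5}$ ($x = - \frac{2}{5} + \frac{1}{5} \cdot 66 = - \frac{2}{5} + \frac{66}{5} = \frac{64}{5} \approx 12.8$)
$j = 217$ ($j = 31 \left(\left(-1\right) \left(-7\right)\right) = 31 \cdot 7 = 217$)
$c{\left(C \right)} = \left(53 + C\right) \left(\frac{64}{5} + C\right)$ ($c{\left(C \right)} = \left(C + 53\right) \left(C + \frac{64}{5}\right) = \left(53 + C\right) \left(\frac{64}{5} + C\right)$)
$\left(c{\left(-20 \right)} + 28857\right) + j = \left(\left(\frac{3392}{5} + \left(-20\right)^{2} + \frac{329}{5} \left(-20\right)\right) + 28857\right) + 217 = \left(\left(\frac{3392}{5} + 400 - 1316\right) + 28857\right) + 217 = \left(- \frac{1188}{5} + 28857\right) + 217 = \frac{143097}{5} + 217 = \frac{144182}{5}$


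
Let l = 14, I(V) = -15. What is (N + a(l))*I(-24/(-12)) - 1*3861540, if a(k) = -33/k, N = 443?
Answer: -54154095/14 ≈ -3.8681e+6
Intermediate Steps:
(N + a(l))*I(-24/(-12)) - 1*3861540 = (443 - 33/14)*(-15) - 1*3861540 = (443 - 33*1/14)*(-15) - 3861540 = (443 - 33/14)*(-15) - 3861540 = (6169/14)*(-15) - 3861540 = -92535/14 - 3861540 = -54154095/14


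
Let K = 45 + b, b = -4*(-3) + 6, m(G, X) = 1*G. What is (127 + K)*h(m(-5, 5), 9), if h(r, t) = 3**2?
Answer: 1710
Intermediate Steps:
m(G, X) = G
h(r, t) = 9
b = 18 (b = 12 + 6 = 18)
K = 63 (K = 45 + 18 = 63)
(127 + K)*h(m(-5, 5), 9) = (127 + 63)*9 = 190*9 = 1710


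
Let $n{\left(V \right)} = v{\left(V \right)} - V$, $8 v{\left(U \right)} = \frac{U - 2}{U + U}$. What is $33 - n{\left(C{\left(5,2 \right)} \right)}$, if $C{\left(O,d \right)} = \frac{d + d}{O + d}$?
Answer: $\frac{7555}{224} \approx 33.728$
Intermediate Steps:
$v{\left(U \right)} = \frac{-2 + U}{16 U}$ ($v{\left(U \right)} = \frac{\left(U - 2\right) \frac{1}{U + U}}{8} = \frac{\left(-2 + U\right) \frac{1}{2 U}}{8} = \frac{\frac{1}{2} \frac{1}{U} \left(-2 + U\right)}{8} = \frac{-2 + U}{16 U}$)
$C{\left(O,d \right)} = \frac{2 d}{O + d}$
$n{\left(V \right)} = - V + \frac{-2 + V}{16 V}$ ($n{\left(V \right)} = \frac{-2 + V}{16 V} - V = - V + \frac{-2 + V}{16 V}$)
$33 - n{\left(C{\left(5,2 \right)} \right)} = 33 - \left(\frac{1}{16} - 2 \cdot 2 \frac{1}{5 + 2} - \frac{1}{8 \cdot 2 \cdot 2 \frac{1}{5 + 2}}\right) = 33 - \left(\frac{1}{16} - 2 \cdot 2 \cdot \frac{1}{7} - \frac{1}{8 \cdot 2 \cdot 2 \cdot \frac{1}{7}}\right) = 33 - \left(\frac{1}{16} - \frac{4}{7} - \frac{1}{8 \cdot \frac{4}{7}}\right) = 33 - \left(\frac{1}{16} - \frac{4}{7} - \frac{7}{32}\right) = 33 - - \frac{163}{224} = 33 + \frac{163}{224} = \frac{7555}{224}$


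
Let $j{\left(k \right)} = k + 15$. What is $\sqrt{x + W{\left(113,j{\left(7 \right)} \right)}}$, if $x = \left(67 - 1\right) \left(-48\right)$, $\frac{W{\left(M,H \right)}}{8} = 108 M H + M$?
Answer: $2 \sqrt{536410} \approx 1464.8$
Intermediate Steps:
$j{\left(k \right)} = 15 + k$
$W{\left(M,H \right)} = 8 M + 864 H M$ ($W{\left(M,H \right)} = 8 \left(108 M H + M\right) = 8 \left(108 H M + M\right) = 8 \left(M + 108 H M\right) = 8 M + 864 H M$)
$x = -3168$ ($x = 66 \left(-48\right) = -3168$)
$\sqrt{x + W{\left(113,j{\left(7 \right)} \right)}} = \sqrt{-3168 + 8 \cdot 113 \left(1 + 108 \left(15 + 7\right)\right)} = \sqrt{-3168 + 8 \cdot 113 \left(1 + 108 \cdot 22\right)} = \sqrt{-3168 + 8 \cdot 113 \left(1 + 2376\right)} = \sqrt{-3168 + 8 \cdot 113 \cdot 2377} = \sqrt{-3168 + 2148808} = \sqrt{2145640} = 2 \sqrt{536410}$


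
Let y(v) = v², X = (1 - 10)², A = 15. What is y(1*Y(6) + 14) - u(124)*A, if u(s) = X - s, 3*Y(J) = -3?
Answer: 814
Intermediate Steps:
Y(J) = -1 (Y(J) = (⅓)*(-3) = -1)
X = 81 (X = (-9)² = 81)
u(s) = 81 - s
y(1*Y(6) + 14) - u(124)*A = (1*(-1) + 14)² - (81 - 1*124)*15 = (-1 + 14)² - (81 - 124)*15 = 13² - (-43)*15 = 169 - 1*(-645) = 169 + 645 = 814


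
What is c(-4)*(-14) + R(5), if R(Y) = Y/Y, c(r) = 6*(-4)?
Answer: 337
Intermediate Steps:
c(r) = -24
R(Y) = 1
c(-4)*(-14) + R(5) = -24*(-14) + 1 = 336 + 1 = 337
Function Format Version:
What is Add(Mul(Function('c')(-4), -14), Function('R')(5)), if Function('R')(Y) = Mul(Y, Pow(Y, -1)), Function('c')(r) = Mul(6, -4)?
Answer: 337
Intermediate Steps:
Function('c')(r) = -24
Function('R')(Y) = 1
Add(Mul(Function('c')(-4), -14), Function('R')(5)) = Add(Mul(-24, -14), 1) = Add(336, 1) = 337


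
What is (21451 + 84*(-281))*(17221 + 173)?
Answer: -37449282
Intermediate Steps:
(21451 + 84*(-281))*(17221 + 173) = (21451 - 23604)*17394 = -2153*17394 = -37449282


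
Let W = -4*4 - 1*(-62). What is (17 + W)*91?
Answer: 5733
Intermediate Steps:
W = 46 (W = -16 + 62 = 46)
(17 + W)*91 = (17 + 46)*91 = 63*91 = 5733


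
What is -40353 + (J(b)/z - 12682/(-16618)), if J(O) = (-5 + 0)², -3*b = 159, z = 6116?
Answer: -2050613469651/50817844 ≈ -40352.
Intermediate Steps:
b = -53 (b = -⅓*159 = -53)
J(O) = 25 (J(O) = (-5)² = 25)
-40353 + (J(b)/z - 12682/(-16618)) = -40353 + (25/6116 - 12682/(-16618)) = -40353 + (25*(1/6116) - 12682*(-1/16618)) = -40353 + (25/6116 + 6341/8309) = -40353 + 38989281/50817844 = -2050613469651/50817844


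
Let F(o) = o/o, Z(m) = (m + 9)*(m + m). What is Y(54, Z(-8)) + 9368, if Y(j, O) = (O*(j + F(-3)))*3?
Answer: 6728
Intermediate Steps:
Z(m) = 2*m*(9 + m) (Z(m) = (9 + m)*(2*m) = 2*m*(9 + m))
F(o) = 1
Y(j, O) = 3*O*(1 + j) (Y(j, O) = (O*(j + 1))*3 = (O*(1 + j))*3 = 3*O*(1 + j))
Y(54, Z(-8)) + 9368 = 3*(2*(-8)*(9 - 8))*(1 + 54) + 9368 = 3*(2*(-8)*1)*55 + 9368 = 3*(-16)*55 + 9368 = -2640 + 9368 = 6728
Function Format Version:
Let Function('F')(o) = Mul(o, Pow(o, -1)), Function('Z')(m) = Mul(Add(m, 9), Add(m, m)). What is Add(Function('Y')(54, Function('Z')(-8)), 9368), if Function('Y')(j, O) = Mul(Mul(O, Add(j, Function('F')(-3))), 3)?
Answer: 6728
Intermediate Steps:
Function('Z')(m) = Mul(2, m, Add(9, m)) (Function('Z')(m) = Mul(Add(9, m), Mul(2, m)) = Mul(2, m, Add(9, m)))
Function('F')(o) = 1
Function('Y')(j, O) = Mul(3, O, Add(1, j)) (Function('Y')(j, O) = Mul(Mul(O, Add(j, 1)), 3) = Mul(Mul(O, Add(1, j)), 3) = Mul(3, O, Add(1, j)))
Add(Function('Y')(54, Function('Z')(-8)), 9368) = Add(Mul(3, Mul(2, -8, Add(9, -8)), Add(1, 54)), 9368) = Add(Mul(3, Mul(2, -8, 1), 55), 9368) = Add(Mul(3, -16, 55), 9368) = Add(-2640, 9368) = 6728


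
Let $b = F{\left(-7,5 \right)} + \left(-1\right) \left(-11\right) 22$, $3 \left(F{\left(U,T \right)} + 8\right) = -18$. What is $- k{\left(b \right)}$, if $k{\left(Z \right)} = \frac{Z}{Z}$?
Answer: $-1$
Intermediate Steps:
$F{\left(U,T \right)} = -14$ ($F{\left(U,T \right)} = -8 + \frac{1}{3} \left(-18\right) = -8 - 6 = -14$)
$b = 228$ ($b = -14 + \left(-1\right) \left(-11\right) 22 = -14 + 11 \cdot 22 = -14 + 242 = 228$)
$k{\left(Z \right)} = 1$
$- k{\left(b \right)} = \left(-1\right) 1 = -1$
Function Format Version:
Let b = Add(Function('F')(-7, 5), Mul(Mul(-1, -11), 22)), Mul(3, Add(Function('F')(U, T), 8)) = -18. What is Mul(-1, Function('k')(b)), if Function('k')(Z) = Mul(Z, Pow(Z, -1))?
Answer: -1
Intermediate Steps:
Function('F')(U, T) = -14 (Function('F')(U, T) = Add(-8, Mul(Rational(1, 3), -18)) = Add(-8, -6) = -14)
b = 228 (b = Add(-14, Mul(Mul(-1, -11), 22)) = Add(-14, Mul(11, 22)) = Add(-14, 242) = 228)
Function('k')(Z) = 1
Mul(-1, Function('k')(b)) = Mul(-1, 1) = -1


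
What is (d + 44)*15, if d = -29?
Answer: 225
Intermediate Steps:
(d + 44)*15 = (-29 + 44)*15 = 15*15 = 225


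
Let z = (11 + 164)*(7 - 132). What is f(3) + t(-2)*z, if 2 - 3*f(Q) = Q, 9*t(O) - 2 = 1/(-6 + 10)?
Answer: -65629/12 ≈ -5469.1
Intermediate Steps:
t(O) = 1/4 (t(O) = 2/9 + 1/(9*(-6 + 10)) = 2/9 + (1/9)/4 = 2/9 + (1/9)*(1/4) = 2/9 + 1/36 = 1/4)
f(Q) = 2/3 - Q/3
z = -21875 (z = 175*(-125) = -21875)
f(3) + t(-2)*z = (2/3 - 1/3*3) + (1/4)*(-21875) = (2/3 - 1) - 21875/4 = -1/3 - 21875/4 = -65629/12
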